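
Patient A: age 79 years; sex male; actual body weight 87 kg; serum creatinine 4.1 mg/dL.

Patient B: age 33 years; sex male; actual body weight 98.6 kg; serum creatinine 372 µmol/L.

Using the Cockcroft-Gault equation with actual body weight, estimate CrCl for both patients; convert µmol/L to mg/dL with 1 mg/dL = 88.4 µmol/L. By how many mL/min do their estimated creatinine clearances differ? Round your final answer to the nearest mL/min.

17 mL/min

Patient A: CrCl = (140 − 79) × 87 / (72 × 4.1) = 5307.0 / 295.20 ≈ 18.0 mL/min
Patient B: SCr = 372 / 88.4 = 4.208 mg/dL
Patient B: CrCl = (140 − 33) × 98.6 / (72 × 4.208) = 10550.2 / 302.98 ≈ 34.8 mL/min
|18.0 − 34.8| = 16.8 mL/min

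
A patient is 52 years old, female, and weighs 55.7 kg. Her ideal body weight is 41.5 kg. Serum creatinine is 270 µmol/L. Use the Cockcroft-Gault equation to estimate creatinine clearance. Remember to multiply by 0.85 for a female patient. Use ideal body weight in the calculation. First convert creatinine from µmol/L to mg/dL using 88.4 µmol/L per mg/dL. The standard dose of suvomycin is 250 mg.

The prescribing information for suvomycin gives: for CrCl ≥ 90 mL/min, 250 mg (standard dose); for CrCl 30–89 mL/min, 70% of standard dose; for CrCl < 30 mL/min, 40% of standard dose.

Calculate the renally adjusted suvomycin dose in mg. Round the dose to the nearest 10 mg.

100 mg

SCr = 270 / 88.4 = 3.054 mg/dL
CrCl = (140 − 52) × 41.5 / (72 × 3.054) × 0.85 = 3652.0 / 219.89 × 0.85 ≈ 14.1 mL/min
CrCl ≈ 14 mL/min → bracket < 30 mL/min.
40% of 250 mg = 100 mg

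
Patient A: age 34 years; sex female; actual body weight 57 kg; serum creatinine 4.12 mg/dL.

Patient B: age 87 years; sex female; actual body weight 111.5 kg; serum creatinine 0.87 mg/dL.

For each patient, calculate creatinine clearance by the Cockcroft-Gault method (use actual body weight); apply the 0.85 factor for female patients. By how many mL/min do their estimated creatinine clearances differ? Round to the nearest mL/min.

63 mL/min

Patient A: CrCl = (140 − 34) × 57 / (72 × 4.12) × 0.85 = 6042.0 / 296.64 × 0.85 ≈ 17.3 mL/min
Patient B: CrCl = (140 − 87) × 111.5 / (72 × 0.87) × 0.85 = 5909.5 / 62.64 × 0.85 ≈ 80.2 mL/min
|17.3 − 80.2| = 62.9 mL/min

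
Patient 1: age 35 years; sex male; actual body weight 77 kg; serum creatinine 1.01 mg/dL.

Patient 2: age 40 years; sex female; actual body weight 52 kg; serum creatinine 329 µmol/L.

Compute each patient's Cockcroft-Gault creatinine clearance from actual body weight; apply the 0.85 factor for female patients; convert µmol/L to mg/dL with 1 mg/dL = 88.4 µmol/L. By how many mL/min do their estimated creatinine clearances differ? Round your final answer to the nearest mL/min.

Patient 1: CrCl = (140 − 35) × 77 / (72 × 1.01) = 8085.0 / 72.72 ≈ 111.2 mL/min
Patient 2: SCr = 329 / 88.4 = 3.722 mg/dL
Patient 2: CrCl = (140 − 40) × 52 / (72 × 3.722) × 0.85 = 5200.0 / 267.98 × 0.85 ≈ 16.5 mL/min
|111.2 − 16.5| = 94.7 mL/min

95 mL/min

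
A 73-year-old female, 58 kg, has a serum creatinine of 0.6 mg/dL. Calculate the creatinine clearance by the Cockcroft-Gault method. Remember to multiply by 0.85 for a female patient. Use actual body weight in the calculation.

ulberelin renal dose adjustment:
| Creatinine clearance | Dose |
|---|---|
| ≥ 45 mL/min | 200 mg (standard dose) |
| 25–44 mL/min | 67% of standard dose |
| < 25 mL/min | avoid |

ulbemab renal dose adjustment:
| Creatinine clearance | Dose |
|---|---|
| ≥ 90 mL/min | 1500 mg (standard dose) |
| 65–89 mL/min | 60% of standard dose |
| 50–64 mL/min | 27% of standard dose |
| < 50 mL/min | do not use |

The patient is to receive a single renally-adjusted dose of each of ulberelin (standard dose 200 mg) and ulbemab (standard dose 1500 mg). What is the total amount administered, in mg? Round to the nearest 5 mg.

1100 mg

CrCl = (140 − 73) × 58 / (72 × 0.6) × 0.85 = 3886.0 / 43.20 × 0.85 ≈ 76.5 mL/min
CrCl ≈ 76 mL/min.
ulberelin: ≥ 45 mL/min → 100% of 200 mg = 200 mg.
ulbemab: 65–89 mL/min → 60% of 1500 mg = 900 mg.
Total = 200 + 900 = 1100 mg.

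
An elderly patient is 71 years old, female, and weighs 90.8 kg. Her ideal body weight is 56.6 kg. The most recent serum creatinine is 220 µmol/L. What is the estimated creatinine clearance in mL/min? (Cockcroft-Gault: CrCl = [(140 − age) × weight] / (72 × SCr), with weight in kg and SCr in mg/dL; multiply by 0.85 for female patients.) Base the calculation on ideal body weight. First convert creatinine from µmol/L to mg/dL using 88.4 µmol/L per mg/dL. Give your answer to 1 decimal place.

SCr = 220 / 88.4 = 2.489 mg/dL
CrCl = (140 − 71) × 56.6 / (72 × 2.489) × 0.85 = 3905.4 / 179.21 × 0.85 ≈ 18.5 mL/min

18.5 mL/min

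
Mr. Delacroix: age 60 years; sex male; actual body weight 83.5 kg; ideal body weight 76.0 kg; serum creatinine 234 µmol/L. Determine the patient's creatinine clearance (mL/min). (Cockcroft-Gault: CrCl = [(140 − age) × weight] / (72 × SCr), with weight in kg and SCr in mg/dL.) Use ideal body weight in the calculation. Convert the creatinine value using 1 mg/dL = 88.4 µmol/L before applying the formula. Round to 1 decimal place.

SCr = 234 / 88.4 = 2.647 mg/dL
CrCl = (140 − 60) × 76 / (72 × 2.647) = 6080.0 / 190.58 ≈ 31.9 mL/min

31.9 mL/min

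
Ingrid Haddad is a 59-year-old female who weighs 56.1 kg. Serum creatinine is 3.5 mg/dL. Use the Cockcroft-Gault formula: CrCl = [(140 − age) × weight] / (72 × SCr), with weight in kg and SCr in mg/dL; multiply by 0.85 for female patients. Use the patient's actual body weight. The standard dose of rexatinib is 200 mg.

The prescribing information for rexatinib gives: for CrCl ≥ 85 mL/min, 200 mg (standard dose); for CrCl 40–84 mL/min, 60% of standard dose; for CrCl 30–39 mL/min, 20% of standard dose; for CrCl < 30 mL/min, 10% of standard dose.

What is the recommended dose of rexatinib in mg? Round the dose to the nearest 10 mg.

20 mg

CrCl = (140 − 59) × 56.1 / (72 × 3.5) × 0.85 = 4544.1 / 252.00 × 0.85 ≈ 15.3 mL/min
CrCl ≈ 15 mL/min → bracket < 30 mL/min.
10% of 200 mg = 20 mg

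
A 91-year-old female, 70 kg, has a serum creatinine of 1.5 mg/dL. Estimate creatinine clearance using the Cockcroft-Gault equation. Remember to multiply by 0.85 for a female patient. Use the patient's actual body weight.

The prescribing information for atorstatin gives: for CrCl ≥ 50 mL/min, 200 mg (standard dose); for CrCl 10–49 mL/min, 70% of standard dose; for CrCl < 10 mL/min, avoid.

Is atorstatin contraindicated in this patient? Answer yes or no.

no

CrCl = (140 − 91) × 70 / (72 × 1.5) × 0.85 = 3430.0 / 108.00 × 0.85 ≈ 27.0 mL/min
CrCl ≈ 27 mL/min, which is ≥ 10 mL/min.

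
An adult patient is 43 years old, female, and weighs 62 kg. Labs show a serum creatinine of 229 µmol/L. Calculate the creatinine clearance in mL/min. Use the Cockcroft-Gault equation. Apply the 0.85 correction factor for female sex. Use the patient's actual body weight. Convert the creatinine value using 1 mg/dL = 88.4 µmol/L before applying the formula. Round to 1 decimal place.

SCr = 229 / 88.4 = 2.59 mg/dL
CrCl = (140 − 43) × 62 / (72 × 2.59) × 0.85 = 6014.0 / 186.48 × 0.85 ≈ 27.4 mL/min

27.4 mL/min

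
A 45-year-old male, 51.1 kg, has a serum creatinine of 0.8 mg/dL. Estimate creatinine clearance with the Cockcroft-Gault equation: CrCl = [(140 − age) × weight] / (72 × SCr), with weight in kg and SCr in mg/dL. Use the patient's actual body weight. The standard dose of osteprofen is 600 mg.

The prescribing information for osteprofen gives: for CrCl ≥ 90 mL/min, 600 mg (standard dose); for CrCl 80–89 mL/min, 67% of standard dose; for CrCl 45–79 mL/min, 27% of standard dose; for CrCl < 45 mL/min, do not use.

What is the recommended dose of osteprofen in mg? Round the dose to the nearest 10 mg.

400 mg

CrCl = (140 − 45) × 51.1 / (72 × 0.8) = 4854.5 / 57.60 ≈ 84.3 mL/min
CrCl ≈ 84 mL/min → bracket 80–89 mL/min.
67% of 600 mg = 402 mg → 400 mg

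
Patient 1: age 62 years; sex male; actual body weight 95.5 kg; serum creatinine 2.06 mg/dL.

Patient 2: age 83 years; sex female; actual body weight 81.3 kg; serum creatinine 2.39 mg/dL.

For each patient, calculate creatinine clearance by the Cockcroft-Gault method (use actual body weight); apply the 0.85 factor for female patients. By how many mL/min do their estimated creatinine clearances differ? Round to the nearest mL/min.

27 mL/min

Patient 1: CrCl = (140 − 62) × 95.5 / (72 × 2.06) = 7449.0 / 148.32 ≈ 50.2 mL/min
Patient 2: CrCl = (140 − 83) × 81.3 / (72 × 2.39) × 0.85 = 4634.1 / 172.08 × 0.85 ≈ 22.9 mL/min
|50.2 − 22.9| = 27.3 mL/min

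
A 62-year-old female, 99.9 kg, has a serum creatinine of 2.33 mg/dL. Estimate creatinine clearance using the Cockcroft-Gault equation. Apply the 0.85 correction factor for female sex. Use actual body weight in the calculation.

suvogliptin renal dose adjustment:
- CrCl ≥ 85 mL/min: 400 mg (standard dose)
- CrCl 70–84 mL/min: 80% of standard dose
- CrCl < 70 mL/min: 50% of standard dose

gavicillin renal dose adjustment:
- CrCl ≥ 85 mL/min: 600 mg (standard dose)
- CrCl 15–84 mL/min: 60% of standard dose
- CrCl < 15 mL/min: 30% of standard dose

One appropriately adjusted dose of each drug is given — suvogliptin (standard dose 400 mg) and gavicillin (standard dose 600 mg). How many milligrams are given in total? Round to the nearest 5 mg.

560 mg

CrCl = (140 − 62) × 99.9 / (72 × 2.33) × 0.85 = 7792.2 / 167.76 × 0.85 ≈ 39.5 mL/min
CrCl ≈ 39 mL/min.
suvogliptin: < 70 mL/min → 50% of 400 mg = 200 mg.
gavicillin: 15–84 mL/min → 60% of 600 mg = 360 mg.
Total = 200 + 360 = 560 mg.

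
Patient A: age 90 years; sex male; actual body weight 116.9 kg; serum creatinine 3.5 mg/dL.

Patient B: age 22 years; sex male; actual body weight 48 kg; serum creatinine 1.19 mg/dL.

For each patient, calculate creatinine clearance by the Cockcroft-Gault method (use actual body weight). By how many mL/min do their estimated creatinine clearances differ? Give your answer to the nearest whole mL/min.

43 mL/min

Patient A: CrCl = (140 − 90) × 116.9 / (72 × 3.5) = 5845.0 / 252.00 ≈ 23.2 mL/min
Patient B: CrCl = (140 − 22) × 48 / (72 × 1.19) = 5664.0 / 85.68 ≈ 66.1 mL/min
|23.2 − 66.1| = 42.9 mL/min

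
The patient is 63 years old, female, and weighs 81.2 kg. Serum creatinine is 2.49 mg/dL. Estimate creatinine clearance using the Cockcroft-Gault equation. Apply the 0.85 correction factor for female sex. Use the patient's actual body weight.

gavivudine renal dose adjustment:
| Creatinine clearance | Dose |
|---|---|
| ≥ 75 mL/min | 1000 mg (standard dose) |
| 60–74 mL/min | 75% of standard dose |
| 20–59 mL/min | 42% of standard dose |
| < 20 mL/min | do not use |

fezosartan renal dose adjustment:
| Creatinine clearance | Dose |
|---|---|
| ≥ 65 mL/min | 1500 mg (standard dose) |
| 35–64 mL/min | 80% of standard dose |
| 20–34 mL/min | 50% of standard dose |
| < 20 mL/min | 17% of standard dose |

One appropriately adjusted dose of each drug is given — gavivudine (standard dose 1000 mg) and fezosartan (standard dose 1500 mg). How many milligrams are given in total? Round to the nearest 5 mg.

CrCl = (140 − 63) × 81.2 / (72 × 2.49) × 0.85 = 6252.4 / 179.28 × 0.85 ≈ 29.6 mL/min
CrCl ≈ 30 mL/min.
gavivudine: 20–59 mL/min → 42% of 1000 mg = 420 mg.
fezosartan: 20–34 mL/min → 50% of 1500 mg = 750 mg.
Total = 420 + 750 = 1170 mg.

1170 mg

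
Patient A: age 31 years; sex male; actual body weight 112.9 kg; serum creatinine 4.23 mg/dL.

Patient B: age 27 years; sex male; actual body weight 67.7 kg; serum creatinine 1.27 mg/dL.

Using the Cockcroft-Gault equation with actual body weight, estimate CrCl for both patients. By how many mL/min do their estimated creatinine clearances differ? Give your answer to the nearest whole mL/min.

Patient A: CrCl = (140 − 31) × 112.9 / (72 × 4.23) = 12306.1 / 304.56 ≈ 40.4 mL/min
Patient B: CrCl = (140 − 27) × 67.7 / (72 × 1.27) = 7650.1 / 91.44 ≈ 83.7 mL/min
|40.4 − 83.7| = 43.3 mL/min

43 mL/min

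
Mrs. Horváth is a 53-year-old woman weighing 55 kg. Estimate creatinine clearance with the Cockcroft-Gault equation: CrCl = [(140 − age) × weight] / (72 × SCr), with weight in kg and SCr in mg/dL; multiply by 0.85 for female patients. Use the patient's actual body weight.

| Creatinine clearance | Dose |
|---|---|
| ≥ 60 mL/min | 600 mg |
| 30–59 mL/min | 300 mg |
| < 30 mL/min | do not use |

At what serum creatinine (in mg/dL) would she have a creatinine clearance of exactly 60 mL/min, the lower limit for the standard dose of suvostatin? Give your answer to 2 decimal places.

0.94 mg/dL

Standard dose requires CrCl ≥ 60 mL/min.
Set (140 − 53) × 55 × 0.85 / (72 × SCr) = 60
SCr = (140 − 53) × 55 × 0.85 / (72 × 60) = 0.941 mg/dL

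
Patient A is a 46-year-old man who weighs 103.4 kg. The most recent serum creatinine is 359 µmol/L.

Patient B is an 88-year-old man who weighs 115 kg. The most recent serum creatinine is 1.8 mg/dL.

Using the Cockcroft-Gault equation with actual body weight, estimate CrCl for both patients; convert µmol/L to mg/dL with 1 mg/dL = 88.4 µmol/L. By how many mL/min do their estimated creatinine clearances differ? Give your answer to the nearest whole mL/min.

13 mL/min

Patient A: SCr = 359 / 88.4 = 4.061 mg/dL
Patient A: CrCl = (140 − 46) × 103.4 / (72 × 4.061) = 9719.6 / 292.39 ≈ 33.2 mL/min
Patient B: CrCl = (140 − 88) × 115 / (72 × 1.8) = 5980.0 / 129.60 ≈ 46.1 mL/min
|33.2 − 46.1| = 12.9 mL/min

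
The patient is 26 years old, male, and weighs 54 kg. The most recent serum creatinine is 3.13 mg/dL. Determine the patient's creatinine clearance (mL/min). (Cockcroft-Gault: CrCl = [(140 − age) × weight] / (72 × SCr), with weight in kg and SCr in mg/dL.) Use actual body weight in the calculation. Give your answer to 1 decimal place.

27.3 mL/min

CrCl = (140 − 26) × 54 / (72 × 3.13) = 6156.0 / 225.36 ≈ 27.3 mL/min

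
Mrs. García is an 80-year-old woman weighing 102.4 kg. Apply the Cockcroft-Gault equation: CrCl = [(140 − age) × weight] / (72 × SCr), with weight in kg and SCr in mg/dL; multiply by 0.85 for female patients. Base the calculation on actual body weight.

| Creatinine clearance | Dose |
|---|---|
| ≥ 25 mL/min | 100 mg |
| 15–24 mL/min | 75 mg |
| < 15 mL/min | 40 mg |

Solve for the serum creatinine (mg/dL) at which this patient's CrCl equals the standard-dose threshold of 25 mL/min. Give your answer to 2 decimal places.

Standard dose requires CrCl ≥ 25 mL/min.
Set (140 − 80) × 102.4 × 0.85 / (72 × SCr) = 25
SCr = (140 − 80) × 102.4 × 0.85 / (72 × 25) = 2.901 mg/dL

2.90 mg/dL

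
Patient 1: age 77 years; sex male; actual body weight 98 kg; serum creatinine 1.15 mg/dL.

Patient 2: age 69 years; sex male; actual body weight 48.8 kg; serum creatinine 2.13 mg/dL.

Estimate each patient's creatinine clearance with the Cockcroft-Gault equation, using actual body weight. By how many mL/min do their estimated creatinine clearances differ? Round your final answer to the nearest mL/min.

Patient 1: CrCl = (140 − 77) × 98 / (72 × 1.15) = 6174.0 / 82.80 ≈ 74.6 mL/min
Patient 2: CrCl = (140 − 69) × 48.8 / (72 × 2.13) = 3464.8 / 153.36 ≈ 22.6 mL/min
|74.6 − 22.6| = 52.0 mL/min

52 mL/min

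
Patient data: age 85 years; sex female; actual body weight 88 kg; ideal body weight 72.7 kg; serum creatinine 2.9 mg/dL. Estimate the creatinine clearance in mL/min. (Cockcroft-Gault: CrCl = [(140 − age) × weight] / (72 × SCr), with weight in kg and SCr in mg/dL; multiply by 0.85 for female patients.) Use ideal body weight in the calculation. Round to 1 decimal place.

16.3 mL/min

CrCl = (140 − 85) × 72.7 / (72 × 2.9) × 0.85 = 3998.5 / 208.80 × 0.85 ≈ 16.3 mL/min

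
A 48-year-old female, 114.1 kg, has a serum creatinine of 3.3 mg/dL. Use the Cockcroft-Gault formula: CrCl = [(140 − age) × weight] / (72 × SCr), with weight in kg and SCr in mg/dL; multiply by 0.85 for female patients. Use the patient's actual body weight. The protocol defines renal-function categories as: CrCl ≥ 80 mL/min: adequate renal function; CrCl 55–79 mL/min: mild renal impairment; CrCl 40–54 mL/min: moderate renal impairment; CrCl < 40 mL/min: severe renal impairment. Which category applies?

severe renal impairment

CrCl = (140 − 48) × 114.1 / (72 × 3.3) × 0.85 = 10497.2 / 237.60 × 0.85 ≈ 37.6 mL/min
38 mL/min falls in the 'severe renal impairment' range.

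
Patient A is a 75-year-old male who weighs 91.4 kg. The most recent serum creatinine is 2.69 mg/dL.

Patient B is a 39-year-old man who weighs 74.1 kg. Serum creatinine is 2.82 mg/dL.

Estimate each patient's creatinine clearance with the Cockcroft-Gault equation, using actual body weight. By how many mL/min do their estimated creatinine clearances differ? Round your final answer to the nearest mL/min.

Patient A: CrCl = (140 − 75) × 91.4 / (72 × 2.69) = 5941.0 / 193.68 ≈ 30.7 mL/min
Patient B: CrCl = (140 − 39) × 74.1 / (72 × 2.82) = 7484.1 / 203.04 ≈ 36.9 mL/min
|30.7 − 36.9| = 6.2 mL/min

6 mL/min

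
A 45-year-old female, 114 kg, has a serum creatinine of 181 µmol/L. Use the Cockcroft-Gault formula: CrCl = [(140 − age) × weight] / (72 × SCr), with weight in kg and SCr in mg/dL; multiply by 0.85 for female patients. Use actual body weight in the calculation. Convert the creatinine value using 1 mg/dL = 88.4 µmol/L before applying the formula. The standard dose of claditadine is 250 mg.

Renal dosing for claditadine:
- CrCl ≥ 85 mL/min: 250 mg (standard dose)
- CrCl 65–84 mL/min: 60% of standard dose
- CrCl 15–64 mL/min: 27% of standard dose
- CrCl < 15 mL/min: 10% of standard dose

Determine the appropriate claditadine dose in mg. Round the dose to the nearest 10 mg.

70 mg

SCr = 181 / 88.4 = 2.048 mg/dL
CrCl = (140 − 45) × 114 / (72 × 2.048) × 0.85 = 10830.0 / 147.46 × 0.85 ≈ 62.4 mL/min
CrCl ≈ 62 mL/min → bracket 15–64 mL/min.
27% of 250 mg = 67.5 mg → 70 mg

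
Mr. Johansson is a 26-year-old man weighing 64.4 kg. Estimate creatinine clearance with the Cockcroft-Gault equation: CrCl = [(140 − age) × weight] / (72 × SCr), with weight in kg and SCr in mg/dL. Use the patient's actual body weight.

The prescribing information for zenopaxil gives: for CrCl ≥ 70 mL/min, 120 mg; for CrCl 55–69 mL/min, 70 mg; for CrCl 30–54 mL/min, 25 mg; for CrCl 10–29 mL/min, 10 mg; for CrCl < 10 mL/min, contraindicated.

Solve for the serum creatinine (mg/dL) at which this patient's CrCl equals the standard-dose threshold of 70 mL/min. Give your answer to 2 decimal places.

1.46 mg/dL

Standard dose requires CrCl ≥ 70 mL/min.
Set (140 − 26) × 64.4 / (72 × SCr) = 70
SCr = (140 − 26) × 64.4 / (72 × 70) = 1.457 mg/dL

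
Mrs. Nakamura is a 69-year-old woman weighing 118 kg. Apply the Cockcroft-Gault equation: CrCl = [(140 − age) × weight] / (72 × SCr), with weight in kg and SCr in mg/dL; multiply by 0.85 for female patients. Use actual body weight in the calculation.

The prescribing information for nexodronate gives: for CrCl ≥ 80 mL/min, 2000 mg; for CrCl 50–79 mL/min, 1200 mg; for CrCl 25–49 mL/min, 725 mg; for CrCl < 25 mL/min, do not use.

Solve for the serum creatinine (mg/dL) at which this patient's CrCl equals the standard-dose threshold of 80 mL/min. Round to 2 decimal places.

Standard dose requires CrCl ≥ 80 mL/min.
Set (140 − 69) × 118 × 0.85 / (72 × SCr) = 80
SCr = (140 − 69) × 118 × 0.85 / (72 × 80) = 1.236 mg/dL

1.24 mg/dL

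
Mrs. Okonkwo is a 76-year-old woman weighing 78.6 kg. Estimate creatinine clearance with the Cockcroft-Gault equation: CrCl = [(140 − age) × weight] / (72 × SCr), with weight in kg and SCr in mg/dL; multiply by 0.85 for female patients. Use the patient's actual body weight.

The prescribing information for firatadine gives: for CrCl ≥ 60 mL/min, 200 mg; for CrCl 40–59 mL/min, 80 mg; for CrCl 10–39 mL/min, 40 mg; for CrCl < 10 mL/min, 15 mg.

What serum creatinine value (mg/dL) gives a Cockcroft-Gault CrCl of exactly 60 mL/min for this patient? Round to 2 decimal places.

0.99 mg/dL

Standard dose requires CrCl ≥ 60 mL/min.
Set (140 − 76) × 78.6 × 0.85 / (72 × SCr) = 60
SCr = (140 − 76) × 78.6 × 0.85 / (72 × 60) = 0.990 mg/dL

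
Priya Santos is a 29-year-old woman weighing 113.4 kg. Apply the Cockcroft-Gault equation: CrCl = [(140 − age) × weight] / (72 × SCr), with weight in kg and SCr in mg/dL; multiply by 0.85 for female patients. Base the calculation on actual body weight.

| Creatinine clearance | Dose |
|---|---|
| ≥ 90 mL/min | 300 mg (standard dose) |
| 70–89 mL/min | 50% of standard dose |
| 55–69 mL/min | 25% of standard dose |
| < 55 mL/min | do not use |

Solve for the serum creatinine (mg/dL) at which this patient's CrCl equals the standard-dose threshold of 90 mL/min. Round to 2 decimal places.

1.65 mg/dL

Standard dose requires CrCl ≥ 90 mL/min.
Set (140 − 29) × 113.4 × 0.85 / (72 × SCr) = 90
SCr = (140 − 29) × 113.4 × 0.85 / (72 × 90) = 1.651 mg/dL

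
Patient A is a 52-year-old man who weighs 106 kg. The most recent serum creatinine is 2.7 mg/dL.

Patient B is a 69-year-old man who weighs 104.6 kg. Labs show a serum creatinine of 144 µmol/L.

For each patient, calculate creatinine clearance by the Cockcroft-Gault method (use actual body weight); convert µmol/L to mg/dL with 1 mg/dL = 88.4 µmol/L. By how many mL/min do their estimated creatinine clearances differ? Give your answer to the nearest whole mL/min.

15 mL/min

Patient A: CrCl = (140 − 52) × 106 / (72 × 2.7) = 9328.0 / 194.40 ≈ 48.0 mL/min
Patient B: SCr = 144 / 88.4 = 1.629 mg/dL
Patient B: CrCl = (140 − 69) × 104.6 / (72 × 1.629) = 7426.6 / 117.29 ≈ 63.3 mL/min
|48.0 − 63.3| = 15.3 mL/min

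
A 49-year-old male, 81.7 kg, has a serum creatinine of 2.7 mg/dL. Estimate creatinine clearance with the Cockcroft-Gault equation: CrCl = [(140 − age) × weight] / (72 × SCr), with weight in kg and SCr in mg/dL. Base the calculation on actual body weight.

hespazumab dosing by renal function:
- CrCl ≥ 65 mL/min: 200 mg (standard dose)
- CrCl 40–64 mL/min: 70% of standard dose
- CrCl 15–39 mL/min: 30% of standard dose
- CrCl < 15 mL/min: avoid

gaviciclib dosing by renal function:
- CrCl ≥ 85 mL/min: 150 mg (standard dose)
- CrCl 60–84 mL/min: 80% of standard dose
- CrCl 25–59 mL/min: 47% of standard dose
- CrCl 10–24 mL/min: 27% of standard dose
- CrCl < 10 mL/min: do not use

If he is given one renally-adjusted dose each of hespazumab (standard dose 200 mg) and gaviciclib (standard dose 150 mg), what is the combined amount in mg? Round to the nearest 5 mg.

CrCl = (140 − 49) × 81.7 / (72 × 2.7) = 7434.7 / 194.40 ≈ 38.2 mL/min
CrCl ≈ 38 mL/min.
hespazumab: 15–39 mL/min → 30% of 200 mg = 60 mg.
gaviciclib: 25–59 mL/min → 47% of 150 mg = 70.5 mg.
Total = 60 + 70.5 = 130.5 mg.

130 mg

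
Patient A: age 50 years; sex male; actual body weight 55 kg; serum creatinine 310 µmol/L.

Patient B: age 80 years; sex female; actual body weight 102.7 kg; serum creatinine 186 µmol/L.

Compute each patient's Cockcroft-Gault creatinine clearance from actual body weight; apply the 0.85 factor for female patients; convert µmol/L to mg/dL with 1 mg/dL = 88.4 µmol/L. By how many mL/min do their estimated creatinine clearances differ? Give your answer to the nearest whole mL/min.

Patient A: SCr = 310 / 88.4 = 3.507 mg/dL
Patient A: CrCl = (140 − 50) × 55 / (72 × 3.507) = 4950.0 / 252.50 ≈ 19.6 mL/min
Patient B: SCr = 186 / 88.4 = 2.104 mg/dL
Patient B: CrCl = (140 − 80) × 102.7 / (72 × 2.104) × 0.85 = 6162.0 / 151.49 × 0.85 ≈ 34.6 mL/min
|19.6 − 34.6| = 15.0 mL/min

15 mL/min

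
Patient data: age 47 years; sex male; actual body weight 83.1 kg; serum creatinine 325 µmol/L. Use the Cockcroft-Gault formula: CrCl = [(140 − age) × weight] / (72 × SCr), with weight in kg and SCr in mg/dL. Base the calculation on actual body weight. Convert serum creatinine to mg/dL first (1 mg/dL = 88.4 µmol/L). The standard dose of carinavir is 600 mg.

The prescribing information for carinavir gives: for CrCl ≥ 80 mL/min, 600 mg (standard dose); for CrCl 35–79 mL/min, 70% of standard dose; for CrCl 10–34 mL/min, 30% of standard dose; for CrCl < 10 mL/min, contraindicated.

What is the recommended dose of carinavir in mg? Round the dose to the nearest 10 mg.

SCr = 325 / 88.4 = 3.676 mg/dL
CrCl = (140 − 47) × 83.1 / (72 × 3.676) = 7728.3 / 264.67 ≈ 29.2 mL/min
CrCl ≈ 29 mL/min → bracket 10–34 mL/min.
30% of 600 mg = 180 mg

180 mg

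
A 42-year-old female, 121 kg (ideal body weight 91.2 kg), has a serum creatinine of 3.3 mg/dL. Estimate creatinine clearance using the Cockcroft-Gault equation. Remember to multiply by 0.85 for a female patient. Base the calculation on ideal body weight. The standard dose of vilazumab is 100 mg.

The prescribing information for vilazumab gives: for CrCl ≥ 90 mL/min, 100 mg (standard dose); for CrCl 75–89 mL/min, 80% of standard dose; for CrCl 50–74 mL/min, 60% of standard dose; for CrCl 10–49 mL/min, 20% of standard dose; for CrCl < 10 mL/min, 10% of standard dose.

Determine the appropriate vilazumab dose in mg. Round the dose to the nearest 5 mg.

CrCl = (140 − 42) × 91.2 / (72 × 3.3) × 0.85 = 8937.6 / 237.60 × 0.85 ≈ 32.0 mL/min
CrCl ≈ 32 mL/min → bracket 10–49 mL/min.
20% of 100 mg = 20 mg

20 mg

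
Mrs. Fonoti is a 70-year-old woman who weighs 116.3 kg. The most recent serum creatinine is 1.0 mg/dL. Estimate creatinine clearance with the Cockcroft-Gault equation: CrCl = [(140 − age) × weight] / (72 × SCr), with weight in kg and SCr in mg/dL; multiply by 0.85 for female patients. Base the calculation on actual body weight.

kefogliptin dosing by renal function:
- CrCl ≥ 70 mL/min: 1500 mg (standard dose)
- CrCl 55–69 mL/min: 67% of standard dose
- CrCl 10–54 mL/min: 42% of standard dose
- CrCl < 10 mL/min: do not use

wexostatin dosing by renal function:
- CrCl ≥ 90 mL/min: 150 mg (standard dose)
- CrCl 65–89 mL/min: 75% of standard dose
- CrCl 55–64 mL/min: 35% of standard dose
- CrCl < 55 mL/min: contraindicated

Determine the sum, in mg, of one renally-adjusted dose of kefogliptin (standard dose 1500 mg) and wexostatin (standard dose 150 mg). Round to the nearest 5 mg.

1650 mg

CrCl = (140 − 70) × 116.3 / (72 × 1) × 0.85 = 8141.0 / 72.00 × 0.85 ≈ 96.1 mL/min
CrCl ≈ 96 mL/min.
kefogliptin: ≥ 70 mL/min → 100% of 1500 mg = 1500 mg.
wexostatin: ≥ 90 mL/min → 100% of 150 mg = 150 mg.
Total = 1500 + 150 = 1650 mg.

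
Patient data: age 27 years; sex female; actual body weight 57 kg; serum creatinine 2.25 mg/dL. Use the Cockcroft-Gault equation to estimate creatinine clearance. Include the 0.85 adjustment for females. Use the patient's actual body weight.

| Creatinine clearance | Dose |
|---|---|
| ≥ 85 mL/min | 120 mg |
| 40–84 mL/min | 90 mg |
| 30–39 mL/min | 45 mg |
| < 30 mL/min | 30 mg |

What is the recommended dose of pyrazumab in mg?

45 mg

CrCl = (140 − 27) × 57 / (72 × 2.25) × 0.85 = 6441.0 / 162.00 × 0.85 ≈ 33.8 mL/min
CrCl ≈ 34 mL/min → bracket 30–39 mL/min.
Dose for this bracket: 45 mg.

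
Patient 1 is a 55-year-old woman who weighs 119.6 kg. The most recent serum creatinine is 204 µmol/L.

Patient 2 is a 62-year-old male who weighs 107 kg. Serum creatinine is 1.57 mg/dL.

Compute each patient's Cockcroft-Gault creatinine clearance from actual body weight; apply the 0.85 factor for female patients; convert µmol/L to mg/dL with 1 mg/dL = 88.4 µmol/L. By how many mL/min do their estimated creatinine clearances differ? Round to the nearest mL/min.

Patient 1: SCr = 204 / 88.4 = 2.308 mg/dL
Patient 1: CrCl = (140 − 55) × 119.6 / (72 × 2.308) × 0.85 = 10166.0 / 166.18 × 0.85 ≈ 52.0 mL/min
Patient 2: CrCl = (140 − 62) × 107 / (72 × 1.57) = 8346.0 / 113.04 ≈ 73.8 mL/min
|52.0 − 73.8| = 21.8 mL/min

22 mL/min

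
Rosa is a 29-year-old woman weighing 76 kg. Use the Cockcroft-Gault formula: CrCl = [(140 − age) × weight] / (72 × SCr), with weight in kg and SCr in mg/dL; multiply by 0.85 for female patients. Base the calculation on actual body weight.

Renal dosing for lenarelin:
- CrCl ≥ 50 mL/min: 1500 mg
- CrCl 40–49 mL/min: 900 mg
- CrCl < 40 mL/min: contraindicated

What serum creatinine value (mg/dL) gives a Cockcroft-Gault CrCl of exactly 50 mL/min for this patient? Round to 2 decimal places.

1.99 mg/dL

Standard dose requires CrCl ≥ 50 mL/min.
Set (140 − 29) × 76 × 0.85 / (72 × SCr) = 50
SCr = (140 − 29) × 76 × 0.85 / (72 × 50) = 1.992 mg/dL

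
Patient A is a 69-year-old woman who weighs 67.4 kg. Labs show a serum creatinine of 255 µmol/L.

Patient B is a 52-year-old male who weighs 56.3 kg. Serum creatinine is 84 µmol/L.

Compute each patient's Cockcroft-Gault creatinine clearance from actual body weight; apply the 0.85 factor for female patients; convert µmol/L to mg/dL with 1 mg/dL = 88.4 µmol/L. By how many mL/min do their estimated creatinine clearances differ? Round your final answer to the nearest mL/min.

53 mL/min

Patient A: SCr = 255 / 88.4 = 2.885 mg/dL
Patient A: CrCl = (140 − 69) × 67.4 / (72 × 2.885) × 0.85 = 4785.4 / 207.72 × 0.85 ≈ 19.6 mL/min
Patient B: SCr = 84 / 88.4 = 0.95 mg/dL
Patient B: CrCl = (140 − 52) × 56.3 / (72 × 0.95) = 4954.4 / 68.40 ≈ 72.4 mL/min
|19.6 − 72.4| = 52.8 mL/min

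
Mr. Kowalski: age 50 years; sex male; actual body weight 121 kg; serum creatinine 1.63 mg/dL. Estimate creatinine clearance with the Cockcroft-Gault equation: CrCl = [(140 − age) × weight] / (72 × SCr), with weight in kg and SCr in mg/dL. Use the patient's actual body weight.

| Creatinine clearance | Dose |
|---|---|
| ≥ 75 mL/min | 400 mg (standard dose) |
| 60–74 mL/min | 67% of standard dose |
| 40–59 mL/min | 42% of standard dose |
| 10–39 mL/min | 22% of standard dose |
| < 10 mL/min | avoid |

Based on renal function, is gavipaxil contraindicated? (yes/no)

CrCl = (140 − 50) × 121 / (72 × 1.63) = 10890.0 / 117.36 ≈ 92.8 mL/min
CrCl ≈ 93 mL/min, which is ≥ 10 mL/min.

no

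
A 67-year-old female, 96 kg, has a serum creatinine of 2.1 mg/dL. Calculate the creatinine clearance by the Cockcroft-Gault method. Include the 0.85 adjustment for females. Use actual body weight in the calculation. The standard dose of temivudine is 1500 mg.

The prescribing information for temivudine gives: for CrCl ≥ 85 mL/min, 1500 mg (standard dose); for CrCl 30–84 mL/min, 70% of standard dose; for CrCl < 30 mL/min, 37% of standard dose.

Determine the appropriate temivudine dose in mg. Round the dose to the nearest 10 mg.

CrCl = (140 − 67) × 96 / (72 × 2.1) × 0.85 = 7008.0 / 151.20 × 0.85 ≈ 39.4 mL/min
CrCl ≈ 39 mL/min → bracket 30–84 mL/min.
70% of 1500 mg = 1050 mg

1050 mg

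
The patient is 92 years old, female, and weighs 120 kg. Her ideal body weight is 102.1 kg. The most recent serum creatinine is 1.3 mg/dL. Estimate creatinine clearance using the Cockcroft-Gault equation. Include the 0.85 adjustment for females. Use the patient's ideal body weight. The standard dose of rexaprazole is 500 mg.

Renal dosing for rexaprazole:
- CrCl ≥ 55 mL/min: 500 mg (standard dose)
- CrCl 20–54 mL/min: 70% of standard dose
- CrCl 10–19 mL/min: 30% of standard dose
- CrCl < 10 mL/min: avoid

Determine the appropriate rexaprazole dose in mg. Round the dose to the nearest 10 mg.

350 mg

CrCl = (140 − 92) × 102.1 / (72 × 1.3) × 0.85 = 4900.8 / 93.60 × 0.85 ≈ 44.5 mL/min
CrCl ≈ 45 mL/min → bracket 20–54 mL/min.
70% of 500 mg = 350 mg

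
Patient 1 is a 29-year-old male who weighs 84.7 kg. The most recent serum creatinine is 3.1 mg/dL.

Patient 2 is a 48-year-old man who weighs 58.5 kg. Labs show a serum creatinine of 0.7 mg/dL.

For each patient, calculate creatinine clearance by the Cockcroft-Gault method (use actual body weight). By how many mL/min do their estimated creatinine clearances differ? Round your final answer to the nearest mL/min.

Patient 1: CrCl = (140 − 29) × 84.7 / (72 × 3.1) = 9401.7 / 223.20 ≈ 42.1 mL/min
Patient 2: CrCl = (140 − 48) × 58.5 / (72 × 0.7) = 5382.0 / 50.40 ≈ 106.8 mL/min
|42.1 − 106.8| = 64.7 mL/min

65 mL/min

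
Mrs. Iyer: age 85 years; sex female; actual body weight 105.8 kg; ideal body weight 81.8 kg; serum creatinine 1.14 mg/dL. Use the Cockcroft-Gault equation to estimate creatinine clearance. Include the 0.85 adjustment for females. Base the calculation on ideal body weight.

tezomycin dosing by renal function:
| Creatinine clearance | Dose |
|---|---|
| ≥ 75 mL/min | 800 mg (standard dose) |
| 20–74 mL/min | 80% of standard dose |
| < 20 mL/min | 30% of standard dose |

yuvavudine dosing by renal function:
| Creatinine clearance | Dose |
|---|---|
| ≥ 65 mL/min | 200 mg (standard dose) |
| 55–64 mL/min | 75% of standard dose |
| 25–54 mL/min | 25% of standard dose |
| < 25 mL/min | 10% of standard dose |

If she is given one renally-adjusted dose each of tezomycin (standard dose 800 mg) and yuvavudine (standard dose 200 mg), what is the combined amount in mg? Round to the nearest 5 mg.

CrCl = (140 − 85) × 81.8 / (72 × 1.14) × 0.85 = 4499.0 / 82.08 × 0.85 ≈ 46.6 mL/min
CrCl ≈ 47 mL/min.
tezomycin: 20–74 mL/min → 80% of 800 mg = 640 mg.
yuvavudine: 25–54 mL/min → 25% of 200 mg = 50 mg.
Total = 640 + 50 = 690 mg.

690 mg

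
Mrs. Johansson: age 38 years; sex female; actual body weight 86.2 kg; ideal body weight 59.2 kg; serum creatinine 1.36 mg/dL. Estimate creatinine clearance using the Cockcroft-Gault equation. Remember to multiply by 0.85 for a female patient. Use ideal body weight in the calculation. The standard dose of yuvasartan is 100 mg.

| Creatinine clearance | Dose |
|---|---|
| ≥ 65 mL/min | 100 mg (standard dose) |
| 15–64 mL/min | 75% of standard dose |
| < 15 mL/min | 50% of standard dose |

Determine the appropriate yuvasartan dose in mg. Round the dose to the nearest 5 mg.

75 mg

CrCl = (140 − 38) × 59.2 / (72 × 1.36) × 0.85 = 6038.4 / 97.92 × 0.85 ≈ 52.4 mL/min
CrCl ≈ 52 mL/min → bracket 15–64 mL/min.
75% of 100 mg = 75 mg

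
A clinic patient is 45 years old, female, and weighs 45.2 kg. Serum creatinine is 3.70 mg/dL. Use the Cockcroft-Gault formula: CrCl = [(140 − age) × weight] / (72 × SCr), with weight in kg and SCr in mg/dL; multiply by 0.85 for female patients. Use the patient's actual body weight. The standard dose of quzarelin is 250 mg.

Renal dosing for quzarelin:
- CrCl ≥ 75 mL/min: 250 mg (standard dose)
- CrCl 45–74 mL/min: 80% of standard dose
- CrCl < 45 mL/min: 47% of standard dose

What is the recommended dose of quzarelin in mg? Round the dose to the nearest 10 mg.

120 mg

CrCl = (140 − 45) × 45.2 / (72 × 3.7) × 0.85 = 4294.0 / 266.40 × 0.85 ≈ 13.7 mL/min
CrCl ≈ 14 mL/min → bracket < 45 mL/min.
47% of 250 mg = 117.5 mg → 120 mg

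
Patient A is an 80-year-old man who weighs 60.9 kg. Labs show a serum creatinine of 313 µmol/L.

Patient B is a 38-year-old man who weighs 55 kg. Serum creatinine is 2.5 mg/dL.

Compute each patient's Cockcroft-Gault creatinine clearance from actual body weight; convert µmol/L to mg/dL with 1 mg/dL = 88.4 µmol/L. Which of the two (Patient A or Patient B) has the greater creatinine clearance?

Patient B

Patient A: SCr = 313 / 88.4 = 3.541 mg/dL
Patient A: CrCl = (140 − 80) × 60.9 / (72 × 3.541) = 3654.0 / 254.95 ≈ 14.3 mL/min
Patient B: CrCl = (140 − 38) × 55 / (72 × 2.5) = 5610.0 / 180.00 ≈ 31.2 mL/min
14.3 vs 31.2 mL/min → Patient B is higher.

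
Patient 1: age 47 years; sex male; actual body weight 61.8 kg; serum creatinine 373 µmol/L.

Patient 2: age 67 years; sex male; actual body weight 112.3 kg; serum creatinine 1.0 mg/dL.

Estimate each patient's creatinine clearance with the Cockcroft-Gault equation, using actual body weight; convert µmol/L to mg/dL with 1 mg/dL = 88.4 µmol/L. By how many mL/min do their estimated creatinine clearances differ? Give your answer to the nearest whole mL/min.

Patient 1: SCr = 373 / 88.4 = 4.219 mg/dL
Patient 1: CrCl = (140 − 47) × 61.8 / (72 × 4.219) = 5747.4 / 303.77 ≈ 18.9 mL/min
Patient 2: CrCl = (140 − 67) × 112.3 / (72 × 1) = 8197.9 / 72.00 ≈ 113.9 mL/min
|18.9 − 113.9| = 95.0 mL/min

95 mL/min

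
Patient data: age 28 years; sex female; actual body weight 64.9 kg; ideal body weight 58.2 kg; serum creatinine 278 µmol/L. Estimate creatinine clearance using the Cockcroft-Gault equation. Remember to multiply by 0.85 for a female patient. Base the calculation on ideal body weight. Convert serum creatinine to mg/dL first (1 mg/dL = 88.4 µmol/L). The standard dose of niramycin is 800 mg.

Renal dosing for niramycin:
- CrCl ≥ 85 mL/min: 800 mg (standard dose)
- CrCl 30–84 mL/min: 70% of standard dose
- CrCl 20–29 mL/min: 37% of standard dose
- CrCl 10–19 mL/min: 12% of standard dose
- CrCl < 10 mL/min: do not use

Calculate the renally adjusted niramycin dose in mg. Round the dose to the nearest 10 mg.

SCr = 278 / 88.4 = 3.145 mg/dL
CrCl = (140 − 28) × 58.2 / (72 × 3.145) × 0.85 = 6518.4 / 226.44 × 0.85 ≈ 24.5 mL/min
CrCl ≈ 24 mL/min → bracket 20–29 mL/min.
37% of 800 mg = 296 mg → 300 mg

300 mg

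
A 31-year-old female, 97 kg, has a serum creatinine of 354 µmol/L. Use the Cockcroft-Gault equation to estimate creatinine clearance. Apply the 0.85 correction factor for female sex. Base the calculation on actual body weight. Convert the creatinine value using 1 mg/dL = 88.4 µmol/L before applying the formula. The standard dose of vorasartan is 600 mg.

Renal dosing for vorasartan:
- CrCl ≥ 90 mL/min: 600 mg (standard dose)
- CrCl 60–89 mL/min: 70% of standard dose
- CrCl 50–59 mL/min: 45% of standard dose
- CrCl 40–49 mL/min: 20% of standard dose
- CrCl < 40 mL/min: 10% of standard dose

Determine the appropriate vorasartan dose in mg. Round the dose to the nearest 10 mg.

SCr = 354 / 88.4 = 4.005 mg/dL
CrCl = (140 − 31) × 97 / (72 × 4.005) × 0.85 = 10573.0 / 288.36 × 0.85 ≈ 31.2 mL/min
CrCl ≈ 31 mL/min → bracket < 40 mL/min.
10% of 600 mg = 60 mg

60 mg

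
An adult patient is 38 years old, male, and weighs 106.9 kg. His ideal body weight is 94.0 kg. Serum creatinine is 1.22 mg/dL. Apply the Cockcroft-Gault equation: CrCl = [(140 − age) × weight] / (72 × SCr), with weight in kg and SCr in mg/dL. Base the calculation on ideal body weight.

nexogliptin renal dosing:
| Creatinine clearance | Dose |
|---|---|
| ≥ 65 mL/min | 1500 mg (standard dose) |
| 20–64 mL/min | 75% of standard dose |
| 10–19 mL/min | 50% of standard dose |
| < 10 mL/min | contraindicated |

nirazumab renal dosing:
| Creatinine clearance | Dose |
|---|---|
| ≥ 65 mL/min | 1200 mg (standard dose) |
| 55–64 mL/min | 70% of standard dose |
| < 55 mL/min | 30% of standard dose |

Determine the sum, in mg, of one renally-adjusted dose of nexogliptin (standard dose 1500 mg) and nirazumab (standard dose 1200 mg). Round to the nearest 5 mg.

2700 mg

CrCl = (140 − 38) × 94 / (72 × 1.22) = 9588.0 / 87.84 ≈ 109.2 mL/min
CrCl ≈ 109 mL/min.
nexogliptin: ≥ 65 mL/min → 100% of 1500 mg = 1500 mg.
nirazumab: ≥ 65 mL/min → 100% of 1200 mg = 1200 mg.
Total = 1500 + 1200 = 2700 mg.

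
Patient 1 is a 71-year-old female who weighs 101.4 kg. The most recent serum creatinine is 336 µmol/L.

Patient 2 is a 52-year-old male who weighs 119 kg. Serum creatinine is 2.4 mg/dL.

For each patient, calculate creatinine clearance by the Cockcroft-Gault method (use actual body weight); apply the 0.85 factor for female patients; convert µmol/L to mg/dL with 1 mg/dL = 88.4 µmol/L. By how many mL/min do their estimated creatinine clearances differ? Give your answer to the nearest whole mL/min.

Patient 1: SCr = 336 / 88.4 = 3.801 mg/dL
Patient 1: CrCl = (140 − 71) × 101.4 / (72 × 3.801) × 0.85 = 6996.6 / 273.67 × 0.85 ≈ 21.7 mL/min
Patient 2: CrCl = (140 − 52) × 119 / (72 × 2.4) = 10472.0 / 172.80 ≈ 60.6 mL/min
|21.7 − 60.6| = 38.9 mL/min

39 mL/min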